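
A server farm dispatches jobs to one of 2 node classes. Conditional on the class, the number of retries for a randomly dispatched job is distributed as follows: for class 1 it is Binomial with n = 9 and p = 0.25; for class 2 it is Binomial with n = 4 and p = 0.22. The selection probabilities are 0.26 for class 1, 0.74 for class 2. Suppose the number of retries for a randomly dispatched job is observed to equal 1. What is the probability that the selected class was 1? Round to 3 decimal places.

0.159

Likelihoods P(X=1 | ·): 1: 0.225254; 2: 0.417606.
Posterior ∝ prior × likelihood. Numerator for 1: 0.26·0.225254 = 0.0585661.
Normalizing constant: 0.26·0.225254 + 0.74·0.417606 = 0.367594.
P(1 | observation) = 0.0585661 / 0.367594 = 0.159323.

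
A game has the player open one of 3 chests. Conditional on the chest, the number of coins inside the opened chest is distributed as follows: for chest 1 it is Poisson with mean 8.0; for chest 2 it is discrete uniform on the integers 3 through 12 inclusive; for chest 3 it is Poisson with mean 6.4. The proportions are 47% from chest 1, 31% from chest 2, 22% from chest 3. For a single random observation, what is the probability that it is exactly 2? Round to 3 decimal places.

0.013

Conditional on each chest, P(X = 2): 1: 0.0107348; 2: 0; 3: 0.0340287.
By total probability, P(X = 2) = 0.47·0.0107348 + 0.31·0 + 0.22·0.0340287 = 0.0125317.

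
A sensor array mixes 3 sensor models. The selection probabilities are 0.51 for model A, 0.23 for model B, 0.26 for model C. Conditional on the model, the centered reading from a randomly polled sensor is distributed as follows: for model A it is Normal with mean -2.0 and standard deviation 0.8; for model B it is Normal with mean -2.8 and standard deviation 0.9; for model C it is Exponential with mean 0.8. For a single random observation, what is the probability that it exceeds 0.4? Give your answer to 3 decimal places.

Conditional on each model, P(X > 0.4): A: 0.0013499; B: 0.000188591; C: 0.606531.
By total probability, P(X > 0.4) = 0.51·0.0013499 + 0.23·0.000188591 + 0.26·0.606531 = 0.15843.

0.158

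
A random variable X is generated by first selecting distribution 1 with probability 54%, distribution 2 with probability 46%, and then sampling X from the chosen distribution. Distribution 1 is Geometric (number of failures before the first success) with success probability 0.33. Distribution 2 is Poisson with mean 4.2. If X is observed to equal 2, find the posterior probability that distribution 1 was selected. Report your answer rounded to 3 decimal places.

Likelihoods P(X=2 | ·): 1: 0.148137; 2: 0.132261.
Posterior ∝ prior × likelihood. Numerator for 1: 0.54·0.148137 = 0.079994.
Normalizing constant: 0.54·0.148137 + 0.46·0.132261 = 0.140834.
P(1 | observation) = 0.079994 / 0.140834 = 0.568002.

0.568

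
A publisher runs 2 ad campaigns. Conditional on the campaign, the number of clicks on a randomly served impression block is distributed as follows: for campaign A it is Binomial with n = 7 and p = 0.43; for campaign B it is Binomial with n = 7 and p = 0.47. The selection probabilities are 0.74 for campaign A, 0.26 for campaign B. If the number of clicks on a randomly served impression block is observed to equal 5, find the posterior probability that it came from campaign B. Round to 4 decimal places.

0.3215

Likelihoods P(X=5 | ·): A: 0.100302; B: 0.135288.
Posterior ∝ prior × likelihood. Numerator for B: 0.26·0.135288 = 0.035175.
Normalizing constant: 0.74·0.100302 + 0.26·0.135288 = 0.109399.
P(B | observation) = 0.035175 / 0.109399 = 0.32153.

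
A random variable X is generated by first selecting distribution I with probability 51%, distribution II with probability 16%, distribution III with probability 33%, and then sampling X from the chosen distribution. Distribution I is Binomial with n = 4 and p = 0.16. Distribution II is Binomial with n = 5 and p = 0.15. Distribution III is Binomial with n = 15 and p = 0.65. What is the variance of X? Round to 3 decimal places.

19.748

Per component, I: μ=0.64, E[X²]=0.9472; II: μ=0.75, E[X²]=1.2; III: μ=9.75, E[X²]=98.475.
E[X] = 0.51·0.64 + 0.16·0.75 + 0.33·9.75 = 3.6639.
E[X²] = 0.51·0.9472 + 0.16·1.2 + 0.33·98.475 = 33.1718.
Var(X) = E[X²] − (E[X])² = 33.1718 − 13.4242 = 19.7477.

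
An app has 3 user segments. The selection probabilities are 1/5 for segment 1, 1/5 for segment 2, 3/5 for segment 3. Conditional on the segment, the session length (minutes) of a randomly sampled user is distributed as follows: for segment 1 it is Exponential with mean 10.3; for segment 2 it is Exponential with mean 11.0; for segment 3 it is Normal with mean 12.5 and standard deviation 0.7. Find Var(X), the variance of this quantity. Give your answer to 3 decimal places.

46.582

Per component, 1: μ=10.3, E[X²]=212.18; 2: μ=11, E[X²]=242; 3: μ=12.5, E[X²]=156.74.
E[X] = 0.2·10.3 + 0.2·11 + 0.6·12.5 = 11.76.
E[X²] = 0.2·212.18 + 0.2·242 + 0.6·156.74 = 184.88.
Var(X) = E[X²] − (E[X])² = 184.88 − 138.298 = 46.5824.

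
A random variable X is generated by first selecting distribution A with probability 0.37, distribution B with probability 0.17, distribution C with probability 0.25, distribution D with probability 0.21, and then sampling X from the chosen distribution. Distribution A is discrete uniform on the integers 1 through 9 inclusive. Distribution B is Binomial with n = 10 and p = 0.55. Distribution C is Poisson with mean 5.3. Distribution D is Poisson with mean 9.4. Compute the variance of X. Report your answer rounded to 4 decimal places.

Per component, A: μ=5, E[X²]=31.6667; B: μ=5.5, E[X²]=32.725; C: μ=5.3, E[X²]=33.39; D: μ=9.4, E[X²]=97.76.
E[X] = 0.37·5 + 0.17·5.5 + 0.25·5.3 + 0.21·9.4 = 6.084.
E[X²] = 0.37·31.6667 + 0.17·32.725 + 0.25·33.39 + 0.21·97.76 = 46.157.
Var(X) = E[X²] − (E[X])² = 46.157 − 37.0151 = 9.14196.

9.1420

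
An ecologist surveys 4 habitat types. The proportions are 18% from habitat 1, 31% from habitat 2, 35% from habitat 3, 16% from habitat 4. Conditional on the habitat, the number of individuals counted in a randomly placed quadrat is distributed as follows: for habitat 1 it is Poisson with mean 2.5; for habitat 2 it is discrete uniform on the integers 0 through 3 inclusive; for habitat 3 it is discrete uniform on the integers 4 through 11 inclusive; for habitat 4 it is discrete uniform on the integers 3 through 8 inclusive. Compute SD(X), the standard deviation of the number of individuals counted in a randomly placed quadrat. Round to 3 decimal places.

3.155

Per component, 1: μ=2.5, E[X²]=8.75; 2: μ=1.5, E[X²]=3.5; 3: μ=7.5, E[X²]=61.5; 4: μ=5.5, E[X²]=33.1667.
E[X] = 0.18·2.5 + 0.31·1.5 + 0.35·7.5 + 0.16·5.5 = 4.42.
E[X²] = 0.18·8.75 + 0.31·3.5 + 0.35·61.5 + 0.16·33.1667 = 29.4917.
Var(X) = E[X²] − (E[X])² = 29.4917 − 19.5364 = 9.95527.
SD(X) = √9.95527 = 3.1552.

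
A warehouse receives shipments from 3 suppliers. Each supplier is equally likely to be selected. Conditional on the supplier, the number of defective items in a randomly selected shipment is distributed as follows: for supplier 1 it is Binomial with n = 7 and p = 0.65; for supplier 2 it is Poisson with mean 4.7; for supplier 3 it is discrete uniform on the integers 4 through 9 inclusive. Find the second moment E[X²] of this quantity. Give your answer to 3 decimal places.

31.417

For each component E[X²] = Var + (mean)², giving 1: 22.295; 2: 26.79; 3: 45.1667.
Overall E[X²] = 0.333333·22.295 + 0.333333·26.79 + 0.333333·45.1667 = 31.4172.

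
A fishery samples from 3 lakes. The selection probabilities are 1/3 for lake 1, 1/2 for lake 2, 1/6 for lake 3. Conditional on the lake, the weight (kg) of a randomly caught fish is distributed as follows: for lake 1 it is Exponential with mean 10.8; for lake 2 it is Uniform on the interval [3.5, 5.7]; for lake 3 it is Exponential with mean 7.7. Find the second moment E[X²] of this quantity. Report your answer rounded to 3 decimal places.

For each component E[X²] = Var + (mean)², giving 1: 233.28; 2: 21.5633; 3: 118.58.
Overall E[X²] = 0.333333·233.28 + 0.5·21.5633 + 0.166667·118.58 = 108.305.

108.305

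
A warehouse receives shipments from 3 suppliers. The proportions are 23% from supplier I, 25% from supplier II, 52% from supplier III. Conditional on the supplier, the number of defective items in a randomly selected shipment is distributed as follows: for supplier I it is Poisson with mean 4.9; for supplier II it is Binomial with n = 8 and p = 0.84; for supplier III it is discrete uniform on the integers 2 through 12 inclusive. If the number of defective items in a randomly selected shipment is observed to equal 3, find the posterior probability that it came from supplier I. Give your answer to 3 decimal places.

Likelihoods P(X=3 | ·): I: 0.146014; II: 0.00348037; III: 0.0909091.
Posterior ∝ prior × likelihood. Numerator for I: 0.23·0.146014 = 0.0335832.
Normalizing constant: 0.23·0.146014 + 0.25·0.00348037 + 0.52·0.0909091 = 0.081726.
P(I | observation) = 0.0335832 / 0.081726 = 0.410924.

0.411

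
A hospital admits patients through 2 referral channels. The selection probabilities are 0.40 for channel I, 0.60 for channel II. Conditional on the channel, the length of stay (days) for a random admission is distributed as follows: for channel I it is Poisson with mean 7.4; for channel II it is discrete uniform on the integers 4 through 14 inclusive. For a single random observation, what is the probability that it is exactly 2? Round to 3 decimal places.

0.007

Conditional on each channel, P(X = 2): I: 0.0167361; II: 0.
By total probability, P(X = 2) = 0.4·0.0167361 + 0.6·0 = 0.00669444.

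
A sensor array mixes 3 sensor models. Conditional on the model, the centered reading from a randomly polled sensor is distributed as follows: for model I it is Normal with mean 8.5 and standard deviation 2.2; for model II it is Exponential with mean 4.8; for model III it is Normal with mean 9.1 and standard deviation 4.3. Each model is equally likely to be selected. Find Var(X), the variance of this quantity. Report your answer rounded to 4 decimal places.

19.0722

Per component, I: μ=8.5, E[X²]=77.09; II: μ=4.8, E[X²]=46.08; III: μ=9.1, E[X²]=101.3.
E[X] = 0.333333·8.5 + 0.333333·4.8 + 0.333333·9.1 = 7.46667.
E[X²] = 0.333333·77.09 + 0.333333·46.08 + 0.333333·101.3 = 74.8233.
Var(X) = E[X²] − (E[X])² = 74.8233 − 55.7511 = 19.0722.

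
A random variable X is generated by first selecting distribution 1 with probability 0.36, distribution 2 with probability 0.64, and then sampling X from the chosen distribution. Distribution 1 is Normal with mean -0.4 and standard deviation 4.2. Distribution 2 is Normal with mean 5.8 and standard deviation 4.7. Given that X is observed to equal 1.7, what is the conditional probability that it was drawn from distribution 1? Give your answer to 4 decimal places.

Likelihoods f(1.7 | ·): 1: 0.0838251; 2: 0.0580187.
Posterior ∝ prior × likelihood. Numerator for 1: 0.36·0.0838251 = 0.030177.
Normalizing constant: 0.36·0.0838251 + 0.64·0.0580187 = 0.067309.
P(1 | observation) = 0.030177 / 0.067309 = 0.448336.

0.4483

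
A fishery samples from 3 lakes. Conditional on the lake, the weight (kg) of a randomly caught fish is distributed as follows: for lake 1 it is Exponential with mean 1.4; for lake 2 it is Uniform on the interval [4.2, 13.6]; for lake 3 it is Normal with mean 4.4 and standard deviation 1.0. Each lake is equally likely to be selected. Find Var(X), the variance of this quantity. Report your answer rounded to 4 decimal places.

Per component, 1: μ=1.4, E[X²]=3.92; 2: μ=8.9, E[X²]=86.5733; 3: μ=4.4, E[X²]=20.36.
E[X] = 0.333333·1.4 + 0.333333·8.9 + 0.333333·4.4 = 4.9.
E[X²] = 0.333333·3.92 + 0.333333·86.5733 + 0.333333·20.36 = 36.9511.
Var(X) = E[X²] − (E[X])² = 36.9511 − 24.01 = 12.9411.

12.9411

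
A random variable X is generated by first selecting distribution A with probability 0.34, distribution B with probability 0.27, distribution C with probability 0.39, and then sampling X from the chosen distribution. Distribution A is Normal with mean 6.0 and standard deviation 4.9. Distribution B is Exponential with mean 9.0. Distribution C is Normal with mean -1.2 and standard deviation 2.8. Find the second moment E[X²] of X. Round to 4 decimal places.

67.7626

For each component E[X²] = Var + (mean)², giving A: 60.01; B: 162; C: 9.28.
Overall E[X²] = 0.34·60.01 + 0.27·162 + 0.39·9.28 = 67.7626.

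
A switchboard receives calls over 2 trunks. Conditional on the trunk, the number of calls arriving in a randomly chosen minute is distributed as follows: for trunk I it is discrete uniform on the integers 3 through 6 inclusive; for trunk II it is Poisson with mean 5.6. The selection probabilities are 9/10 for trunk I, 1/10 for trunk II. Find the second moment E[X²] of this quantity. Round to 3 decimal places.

For each component E[X²] = Var + (mean)², giving I: 21.5; II: 36.96.
Overall E[X²] = 0.9·21.5 + 0.1·36.96 = 23.046.

23.046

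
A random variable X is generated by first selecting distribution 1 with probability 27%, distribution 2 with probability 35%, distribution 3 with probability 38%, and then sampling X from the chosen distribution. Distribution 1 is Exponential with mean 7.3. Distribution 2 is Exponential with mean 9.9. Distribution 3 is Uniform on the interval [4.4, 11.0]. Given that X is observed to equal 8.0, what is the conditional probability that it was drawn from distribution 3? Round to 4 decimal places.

0.6719

Likelihoods f(8.0 | ·): 1: 0.0457866; 2: 0.0450215; 3: 0.151515.
Posterior ∝ prior × likelihood. Numerator for 3: 0.38·0.151515 = 0.0575758.
Normalizing constant: 0.27·0.0457866 + 0.35·0.0450215 + 0.38·0.151515 = 0.0856956.
P(3 | observation) = 0.0575758 / 0.0856956 = 0.671863.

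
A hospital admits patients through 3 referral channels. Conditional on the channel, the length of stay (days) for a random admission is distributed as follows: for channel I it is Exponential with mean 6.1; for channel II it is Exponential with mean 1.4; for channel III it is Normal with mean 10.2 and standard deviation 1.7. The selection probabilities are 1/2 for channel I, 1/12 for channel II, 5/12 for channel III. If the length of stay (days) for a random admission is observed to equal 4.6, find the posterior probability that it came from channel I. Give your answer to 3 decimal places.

Likelihoods f(4.6 | ·): I: 0.0771204; II: 0.0267242; III: 0.00103312.
Posterior ∝ prior × likelihood. Numerator for I: 0.5·0.0771204 = 0.0385602.
Normalizing constant: 0.5·0.0771204 + 0.0833333·0.0267242 + 0.416667·0.00103312 = 0.0412177.
P(I | observation) = 0.0385602 / 0.0412177 = 0.935526.

0.936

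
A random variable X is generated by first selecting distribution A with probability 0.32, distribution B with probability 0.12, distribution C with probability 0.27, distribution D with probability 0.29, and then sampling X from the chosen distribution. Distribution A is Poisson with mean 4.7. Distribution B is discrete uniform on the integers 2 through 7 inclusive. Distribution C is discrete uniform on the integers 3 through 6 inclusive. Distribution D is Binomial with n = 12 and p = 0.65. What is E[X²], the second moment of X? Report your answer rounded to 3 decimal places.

35.593

For each component E[X²] = Var + (mean)², giving A: 26.79; B: 23.1667; C: 21.5; D: 63.57.
Overall E[X²] = 0.32·26.79 + 0.12·23.1667 + 0.27·21.5 + 0.29·63.57 = 35.5931.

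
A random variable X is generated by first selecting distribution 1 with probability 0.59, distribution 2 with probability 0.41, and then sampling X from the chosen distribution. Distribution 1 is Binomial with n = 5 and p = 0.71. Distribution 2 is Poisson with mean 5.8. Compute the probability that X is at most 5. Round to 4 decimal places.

Conditional on each component, P(X ≤ 5): 1: 1; 2: 0.478315.
By total probability, P(X ≤ 5) = 0.59·1 + 0.41·0.478315 = 0.786109.

0.7861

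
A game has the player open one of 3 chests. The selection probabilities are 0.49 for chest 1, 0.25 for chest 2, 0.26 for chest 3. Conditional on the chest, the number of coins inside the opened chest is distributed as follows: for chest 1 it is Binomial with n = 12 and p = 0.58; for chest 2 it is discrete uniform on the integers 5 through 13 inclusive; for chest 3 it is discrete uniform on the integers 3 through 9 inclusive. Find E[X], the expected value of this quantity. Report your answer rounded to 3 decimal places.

7.220

Component means — 1: 6.96; 2: 9; 3: 6.
E[X] = 0.49·6.96 + 0.25·9 + 0.26·6 = 7.2204.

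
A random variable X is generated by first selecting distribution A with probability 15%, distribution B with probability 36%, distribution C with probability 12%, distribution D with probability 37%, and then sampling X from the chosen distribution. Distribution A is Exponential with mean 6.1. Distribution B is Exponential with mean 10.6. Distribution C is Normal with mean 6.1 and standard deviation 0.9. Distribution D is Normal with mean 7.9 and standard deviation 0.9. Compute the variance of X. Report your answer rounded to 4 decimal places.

Per component, A: μ=6.1, E[X²]=74.42; B: μ=10.6, E[X²]=224.72; C: μ=6.1, E[X²]=38.02; D: μ=7.9, E[X²]=63.22.
E[X] = 0.15·6.1 + 0.36·10.6 + 0.12·6.1 + 0.37·7.9 = 8.386.
E[X²] = 0.15·74.42 + 0.36·224.72 + 0.12·38.02 + 0.37·63.22 = 120.016.
Var(X) = E[X²] − (E[X])² = 120.016 − 70.325 = 49.691.

49.6910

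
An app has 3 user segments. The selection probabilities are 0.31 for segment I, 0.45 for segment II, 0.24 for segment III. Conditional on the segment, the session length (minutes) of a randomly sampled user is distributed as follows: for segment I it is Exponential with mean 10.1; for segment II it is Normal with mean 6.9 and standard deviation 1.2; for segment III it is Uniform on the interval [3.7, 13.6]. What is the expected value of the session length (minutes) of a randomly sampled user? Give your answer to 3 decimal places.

Component means — I: 10.1; II: 6.9; III: 8.65.
E[X] = 0.31·10.1 + 0.45·6.9 + 0.24·8.65 = 8.312.

8.312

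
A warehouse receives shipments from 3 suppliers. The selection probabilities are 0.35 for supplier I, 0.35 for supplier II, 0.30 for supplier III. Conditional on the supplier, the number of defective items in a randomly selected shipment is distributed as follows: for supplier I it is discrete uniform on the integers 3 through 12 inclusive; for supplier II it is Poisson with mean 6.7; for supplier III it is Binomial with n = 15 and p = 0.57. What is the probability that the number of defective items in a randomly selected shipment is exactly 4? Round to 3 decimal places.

0.075

Conditional on each supplier, P(X = 4): I: 0.1; II: 0.103351; III: 0.0133901.
By total probability, P(X = 4) = 0.35·0.1 + 0.35·0.103351 + 0.3·0.0133901 = 0.0751899.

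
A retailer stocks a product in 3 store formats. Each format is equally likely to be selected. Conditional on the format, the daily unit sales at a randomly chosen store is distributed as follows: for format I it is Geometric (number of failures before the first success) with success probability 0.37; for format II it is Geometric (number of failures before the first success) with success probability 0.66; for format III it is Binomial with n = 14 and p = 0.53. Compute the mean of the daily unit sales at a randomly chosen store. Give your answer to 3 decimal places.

3.213

Component means — I: 1.7027; II: 0.515152; III: 7.42.
E[X] = 0.333333·1.7027 + 0.333333·0.515152 + 0.333333·7.42 = 3.21262.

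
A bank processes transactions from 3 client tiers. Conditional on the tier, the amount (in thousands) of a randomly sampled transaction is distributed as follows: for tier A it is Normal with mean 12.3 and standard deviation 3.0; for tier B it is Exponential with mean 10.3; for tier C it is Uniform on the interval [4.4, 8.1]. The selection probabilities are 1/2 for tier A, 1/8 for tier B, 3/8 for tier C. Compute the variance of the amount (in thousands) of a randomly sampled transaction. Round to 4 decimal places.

26.0709

Per component, A: μ=12.3, E[X²]=160.29; B: μ=10.3, E[X²]=212.18; C: μ=6.25, E[X²]=40.2033.
E[X] = 0.5·12.3 + 0.125·10.3 + 0.375·6.25 = 9.78125.
E[X²] = 0.5·160.29 + 0.125·212.18 + 0.375·40.2033 = 121.744.
Var(X) = E[X²] − (E[X])² = 121.744 − 95.6729 = 26.0709.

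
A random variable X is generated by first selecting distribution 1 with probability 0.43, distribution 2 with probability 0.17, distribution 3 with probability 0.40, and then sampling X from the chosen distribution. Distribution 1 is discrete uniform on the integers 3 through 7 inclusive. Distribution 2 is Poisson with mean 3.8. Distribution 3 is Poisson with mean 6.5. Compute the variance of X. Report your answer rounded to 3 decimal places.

Per component, 1: μ=5, E[X²]=27; 2: μ=3.8, E[X²]=18.24; 3: μ=6.5, E[X²]=48.75.
E[X] = 0.43·5 + 0.17·3.8 + 0.4·6.5 = 5.396.
E[X²] = 0.43·27 + 0.17·18.24 + 0.4·48.75 = 34.2108.
Var(X) = E[X²] − (E[X])² = 34.2108 − 29.1168 = 5.09398.

5.094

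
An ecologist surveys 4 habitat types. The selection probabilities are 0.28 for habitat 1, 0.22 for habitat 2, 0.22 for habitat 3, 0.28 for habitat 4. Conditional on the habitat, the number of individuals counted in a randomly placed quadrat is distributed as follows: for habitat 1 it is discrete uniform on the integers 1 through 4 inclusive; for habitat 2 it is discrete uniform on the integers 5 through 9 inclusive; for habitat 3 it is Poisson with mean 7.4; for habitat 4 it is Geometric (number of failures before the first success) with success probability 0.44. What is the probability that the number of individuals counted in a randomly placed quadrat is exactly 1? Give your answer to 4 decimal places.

Conditional on each habitat, P(X = 1): 1: 0.25; 2: 0; 3: 0.00452327; 4: 0.2464.
By total probability, P(X = 1) = 0.28·0.25 + 0.22·0 + 0.22·0.00452327 + 0.28·0.2464 = 0.139987.

0.1400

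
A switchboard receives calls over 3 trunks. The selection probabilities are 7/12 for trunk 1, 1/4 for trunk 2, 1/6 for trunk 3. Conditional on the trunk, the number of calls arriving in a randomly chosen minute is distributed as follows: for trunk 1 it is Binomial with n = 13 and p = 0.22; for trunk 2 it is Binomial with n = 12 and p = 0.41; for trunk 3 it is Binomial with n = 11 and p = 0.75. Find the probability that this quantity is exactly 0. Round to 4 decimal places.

Conditional on each trunk, P(X = 0): 1: 0.0395576; 2: 0.0017792; 3: 2.38419e-07.
By total probability, P(X = 0) = 0.583333·0.0395576 + 0.25·0.0017792 + 0.166667·2.38419e-07 = 0.0235201.

0.0235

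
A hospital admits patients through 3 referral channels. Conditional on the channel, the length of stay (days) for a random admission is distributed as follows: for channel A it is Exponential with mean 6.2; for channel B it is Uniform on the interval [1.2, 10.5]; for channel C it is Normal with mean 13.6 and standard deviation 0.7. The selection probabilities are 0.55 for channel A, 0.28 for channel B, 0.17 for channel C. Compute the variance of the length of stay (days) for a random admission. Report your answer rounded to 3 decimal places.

31.241

Per component, A: μ=6.2, E[X²]=76.88; B: μ=5.85, E[X²]=41.43; C: μ=13.6, E[X²]=185.45.
E[X] = 0.55·6.2 + 0.28·5.85 + 0.17·13.6 = 7.36.
E[X²] = 0.55·76.88 + 0.28·41.43 + 0.17·185.45 = 85.4109.
Var(X) = E[X²] − (E[X])² = 85.4109 − 54.1696 = 31.2413.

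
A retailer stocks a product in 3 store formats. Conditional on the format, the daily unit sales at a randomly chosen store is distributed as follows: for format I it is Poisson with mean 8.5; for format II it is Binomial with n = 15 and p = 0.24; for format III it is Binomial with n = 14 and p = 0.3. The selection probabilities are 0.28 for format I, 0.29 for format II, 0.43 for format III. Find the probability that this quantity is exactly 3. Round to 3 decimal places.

Conditional on each format, P(X = 3): I: 0.0208258; II: 0.233565; III: 0.194332.
By total probability, P(X = 3) = 0.28·0.0208258 + 0.29·0.233565 + 0.43·0.194332 = 0.157128.

0.157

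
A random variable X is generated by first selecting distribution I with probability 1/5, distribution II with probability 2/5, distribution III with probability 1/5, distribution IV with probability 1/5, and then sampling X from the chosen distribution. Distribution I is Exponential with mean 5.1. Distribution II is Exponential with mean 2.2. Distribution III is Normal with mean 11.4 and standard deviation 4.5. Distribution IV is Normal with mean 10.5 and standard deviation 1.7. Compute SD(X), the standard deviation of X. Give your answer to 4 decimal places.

5.2448

Per component, I: μ=5.1, E[X²]=52.02; II: μ=2.2, E[X²]=9.68; III: μ=11.4, E[X²]=150.21; IV: μ=10.5, E[X²]=113.14.
E[X] = 0.2·5.1 + 0.4·2.2 + 0.2·11.4 + 0.2·10.5 = 6.28.
E[X²] = 0.2·52.02 + 0.4·9.68 + 0.2·150.21 + 0.2·113.14 = 66.946.
Var(X) = E[X²] − (E[X])² = 66.946 − 39.4384 = 27.5076.
SD(X) = √27.5076 = 5.24477.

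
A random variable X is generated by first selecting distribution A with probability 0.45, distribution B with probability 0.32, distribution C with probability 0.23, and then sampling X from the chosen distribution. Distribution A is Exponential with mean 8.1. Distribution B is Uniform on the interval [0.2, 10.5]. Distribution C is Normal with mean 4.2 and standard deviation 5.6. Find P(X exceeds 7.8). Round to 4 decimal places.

0.3155

Conditional on each component, P(X > 7.8): A: 0.38176; B: 0.262136; C: 0.260158.
By total probability, P(X > 7.8) = 0.45·0.38176 + 0.32·0.262136 + 0.23·0.260158 = 0.315512.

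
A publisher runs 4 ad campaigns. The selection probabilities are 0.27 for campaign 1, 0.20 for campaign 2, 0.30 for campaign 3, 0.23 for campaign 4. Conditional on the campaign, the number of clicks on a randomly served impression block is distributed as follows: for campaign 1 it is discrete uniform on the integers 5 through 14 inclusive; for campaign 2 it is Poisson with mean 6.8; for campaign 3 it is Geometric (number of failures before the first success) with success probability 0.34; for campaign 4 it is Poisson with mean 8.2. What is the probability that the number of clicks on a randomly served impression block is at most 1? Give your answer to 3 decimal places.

Conditional on each campaign, P(X ≤ 1): 1: 0; 2: 0.00868745; 3: 0.5644; 4: 0.00252681.
By total probability, P(X ≤ 1) = 0.27·0 + 0.2·0.00868745 + 0.3·0.5644 + 0.23·0.00252681 = 0.171639.

0.172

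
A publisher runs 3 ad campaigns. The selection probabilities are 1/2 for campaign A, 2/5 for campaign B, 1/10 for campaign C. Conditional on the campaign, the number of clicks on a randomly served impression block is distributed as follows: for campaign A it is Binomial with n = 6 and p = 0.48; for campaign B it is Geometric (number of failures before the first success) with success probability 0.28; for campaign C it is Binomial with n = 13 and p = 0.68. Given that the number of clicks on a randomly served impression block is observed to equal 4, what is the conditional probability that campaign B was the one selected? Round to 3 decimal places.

0.218

Likelihoods P(X=4 | ·): A: 0.215309; B: 0.0752468; C: 0.00537888.
Posterior ∝ prior × likelihood. Numerator for B: 0.4·0.0752468 = 0.0300987.
Normalizing constant: 0.5·0.215309 + 0.4·0.0752468 + 0.1·0.00537888 = 0.138291.
P(B | observation) = 0.0300987 / 0.138291 = 0.217647.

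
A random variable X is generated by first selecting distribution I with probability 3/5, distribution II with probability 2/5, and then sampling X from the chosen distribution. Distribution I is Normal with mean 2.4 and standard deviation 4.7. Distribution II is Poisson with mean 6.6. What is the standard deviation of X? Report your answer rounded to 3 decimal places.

Per component, I: μ=2.4, E[X²]=27.85; II: μ=6.6, E[X²]=50.16.
E[X] = 0.6·2.4 + 0.4·6.6 = 4.08.
E[X²] = 0.6·27.85 + 0.4·50.16 = 36.774.
Var(X) = E[X²] − (E[X])² = 36.774 − 16.6464 = 20.1276.
SD(X) = √20.1276 = 4.48638.

4.486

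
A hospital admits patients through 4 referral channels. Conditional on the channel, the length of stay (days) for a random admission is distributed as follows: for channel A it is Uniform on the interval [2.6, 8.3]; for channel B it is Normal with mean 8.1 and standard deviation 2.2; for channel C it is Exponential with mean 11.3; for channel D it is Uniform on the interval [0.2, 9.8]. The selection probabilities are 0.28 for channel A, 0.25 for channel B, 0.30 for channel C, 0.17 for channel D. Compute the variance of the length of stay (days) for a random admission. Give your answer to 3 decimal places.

Per component, A: μ=5.45, E[X²]=32.41; B: μ=8.1, E[X²]=70.45; C: μ=11.3, E[X²]=255.38; D: μ=5, E[X²]=32.68.
E[X] = 0.28·5.45 + 0.25·8.1 + 0.3·11.3 + 0.17·5 = 7.791.
E[X²] = 0.28·32.41 + 0.25·70.45 + 0.3·255.38 + 0.17·32.68 = 108.857.
Var(X) = E[X²] − (E[X])² = 108.857 − 60.6997 = 48.1572.

48.157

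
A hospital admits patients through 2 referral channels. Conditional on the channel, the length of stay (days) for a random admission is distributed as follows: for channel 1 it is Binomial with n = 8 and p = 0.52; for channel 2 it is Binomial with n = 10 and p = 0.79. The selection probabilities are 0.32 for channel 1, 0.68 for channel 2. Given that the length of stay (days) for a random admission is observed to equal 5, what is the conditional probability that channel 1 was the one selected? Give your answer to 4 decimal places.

Likelihoods P(X=5 | ·): 1: 0.235466; 2: 0.0316689.
Posterior ∝ prior × likelihood. Numerator for 1: 0.32·0.235466 = 0.0753492.
Normalizing constant: 0.32·0.235466 + 0.68·0.0316689 = 0.096884.
P(1 | observation) = 0.0753492 / 0.096884 = 0.777726.

0.7777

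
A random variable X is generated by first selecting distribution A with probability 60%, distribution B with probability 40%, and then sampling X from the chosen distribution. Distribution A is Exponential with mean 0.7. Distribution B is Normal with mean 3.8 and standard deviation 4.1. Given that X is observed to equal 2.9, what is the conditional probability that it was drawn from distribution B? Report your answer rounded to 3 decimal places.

0.736

Likelihoods f(2.9 | ·): A: 0.022682; B: 0.0949867.
Posterior ∝ prior × likelihood. Numerator for B: 0.4·0.0949867 = 0.0379947.
Normalizing constant: 0.6·0.022682 + 0.4·0.0949867 = 0.0516039.
P(B | observation) = 0.0379947 / 0.0516039 = 0.736275.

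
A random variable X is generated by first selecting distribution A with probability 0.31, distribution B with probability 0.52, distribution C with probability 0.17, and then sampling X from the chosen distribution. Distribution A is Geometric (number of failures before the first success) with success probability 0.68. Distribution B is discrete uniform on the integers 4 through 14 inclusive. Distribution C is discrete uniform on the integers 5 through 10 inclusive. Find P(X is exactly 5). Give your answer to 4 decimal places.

0.0763

Conditional on each component, P(X = 5): A: 0.0022817; B: 0.0909091; C: 0.166667.
By total probability, P(X = 5) = 0.31·0.0022817 + 0.52·0.0909091 + 0.17·0.166667 = 0.0763134.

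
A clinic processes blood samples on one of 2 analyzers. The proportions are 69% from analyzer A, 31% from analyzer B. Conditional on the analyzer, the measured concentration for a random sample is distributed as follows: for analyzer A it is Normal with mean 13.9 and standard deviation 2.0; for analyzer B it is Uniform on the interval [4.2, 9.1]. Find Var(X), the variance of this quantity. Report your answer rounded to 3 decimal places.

14.623

Per component, A: μ=13.9, E[X²]=197.21; B: μ=6.65, E[X²]=46.2233.
E[X] = 0.69·13.9 + 0.31·6.65 = 11.6525.
E[X²] = 0.69·197.21 + 0.31·46.2233 = 150.404.
Var(X) = E[X²] − (E[X])² = 150.404 − 135.781 = 14.6234.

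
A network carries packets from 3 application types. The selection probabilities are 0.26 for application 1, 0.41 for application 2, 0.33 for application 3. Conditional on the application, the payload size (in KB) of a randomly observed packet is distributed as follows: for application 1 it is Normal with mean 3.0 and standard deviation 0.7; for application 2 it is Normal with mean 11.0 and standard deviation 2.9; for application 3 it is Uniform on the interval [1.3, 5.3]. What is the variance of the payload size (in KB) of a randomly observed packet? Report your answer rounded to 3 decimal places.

18.868

Per component, 1: μ=3, E[X²]=9.49; 2: μ=11, E[X²]=129.41; 3: μ=3.3, E[X²]=12.2233.
E[X] = 0.26·3 + 0.41·11 + 0.33·3.3 = 6.379.
E[X²] = 0.26·9.49 + 0.41·129.41 + 0.33·12.2233 = 59.5592.
Var(X) = E[X²] − (E[X])² = 59.5592 − 40.6916 = 18.8676.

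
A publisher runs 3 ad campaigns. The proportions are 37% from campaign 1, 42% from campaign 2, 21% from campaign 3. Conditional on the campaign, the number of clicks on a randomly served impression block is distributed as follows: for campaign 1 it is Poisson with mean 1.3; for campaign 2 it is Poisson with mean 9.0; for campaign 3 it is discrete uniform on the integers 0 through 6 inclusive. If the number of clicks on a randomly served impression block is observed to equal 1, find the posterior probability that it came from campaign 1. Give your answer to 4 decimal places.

0.8114

Likelihoods P(X=1 | ·): 1: 0.354291; 2: 0.00111069; 3: 0.142857.
Posterior ∝ prior × likelihood. Numerator for 1: 0.37·0.354291 = 0.131088.
Normalizing constant: 0.37·0.354291 + 0.42·0.00111069 + 0.21·0.142857 = 0.161554.
P(1 | observation) = 0.131088 / 0.161554 = 0.811416.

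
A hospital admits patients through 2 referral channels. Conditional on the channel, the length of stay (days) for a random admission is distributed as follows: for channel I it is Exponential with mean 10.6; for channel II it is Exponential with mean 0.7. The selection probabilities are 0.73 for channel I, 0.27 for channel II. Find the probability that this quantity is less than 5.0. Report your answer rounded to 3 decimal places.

Conditional on each channel, P(X < 5.0): I: 0.376058; II: 0.99921.
By total probability, P(X < 5.0) = 0.73·0.376058 + 0.27·0.99921 = 0.544309.

0.544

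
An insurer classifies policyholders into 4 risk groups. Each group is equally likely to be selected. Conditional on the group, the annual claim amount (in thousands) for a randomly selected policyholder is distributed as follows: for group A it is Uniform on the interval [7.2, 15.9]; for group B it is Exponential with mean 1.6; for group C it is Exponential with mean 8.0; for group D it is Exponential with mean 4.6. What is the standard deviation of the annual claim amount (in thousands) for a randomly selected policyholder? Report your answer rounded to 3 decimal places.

Per component, A: μ=11.55, E[X²]=139.71; B: μ=1.6, E[X²]=5.12; C: μ=8, E[X²]=128; D: μ=4.6, E[X²]=42.32.
E[X] = 0.25·11.55 + 0.25·1.6 + 0.25·8 + 0.25·4.6 = 6.4375.
E[X²] = 0.25·139.71 + 0.25·5.12 + 0.25·128 + 0.25·42.32 = 78.7875.
Var(X) = E[X²] − (E[X])² = 78.7875 − 41.4414 = 37.3461.
SD(X) = √37.3461 = 6.11115.

6.111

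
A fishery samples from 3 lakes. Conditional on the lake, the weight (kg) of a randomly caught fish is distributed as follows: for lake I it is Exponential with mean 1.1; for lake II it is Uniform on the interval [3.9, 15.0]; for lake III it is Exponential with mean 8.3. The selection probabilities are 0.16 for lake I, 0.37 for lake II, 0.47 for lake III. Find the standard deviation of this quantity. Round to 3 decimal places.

Per component, I: μ=1.1, E[X²]=2.42; II: μ=9.45, E[X²]=99.57; III: μ=8.3, E[X²]=137.78.
E[X] = 0.16·1.1 + 0.37·9.45 + 0.47·8.3 = 7.5735.
E[X²] = 0.16·2.42 + 0.37·99.57 + 0.47·137.78 = 101.985.
Var(X) = E[X²] − (E[X])² = 101.985 − 57.3579 = 44.6268.
SD(X) = √44.6268 = 6.68033.

6.680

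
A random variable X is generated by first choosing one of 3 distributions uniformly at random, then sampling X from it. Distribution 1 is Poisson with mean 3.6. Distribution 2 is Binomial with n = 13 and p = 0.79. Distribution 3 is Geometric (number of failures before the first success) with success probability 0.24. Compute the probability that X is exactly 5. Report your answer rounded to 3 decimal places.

Conditional on each component, P(X = 5): 1: 0.13768; 2: 0.00149785; 3: 0.0608526.
By total probability, P(X = 5) = 0.333333·0.13768 + 0.333333·0.00149785 + 0.333333·0.0608526 = 0.0666768.

0.067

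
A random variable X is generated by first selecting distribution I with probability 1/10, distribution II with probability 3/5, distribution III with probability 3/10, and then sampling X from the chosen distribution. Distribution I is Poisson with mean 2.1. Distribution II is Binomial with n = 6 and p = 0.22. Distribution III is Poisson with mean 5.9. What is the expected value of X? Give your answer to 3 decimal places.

2.772

Component means — I: 2.1; II: 1.32; III: 5.9.
E[X] = 0.1·2.1 + 0.6·1.32 + 0.3·5.9 = 2.772.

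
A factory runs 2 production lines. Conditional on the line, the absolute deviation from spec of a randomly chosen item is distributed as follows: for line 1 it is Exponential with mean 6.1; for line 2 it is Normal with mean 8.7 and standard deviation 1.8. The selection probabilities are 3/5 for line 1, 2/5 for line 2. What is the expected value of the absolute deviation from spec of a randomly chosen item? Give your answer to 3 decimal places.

7.140

Component means — 1: 6.1; 2: 8.7.
E[X] = 0.6·6.1 + 0.4·8.7 = 7.14.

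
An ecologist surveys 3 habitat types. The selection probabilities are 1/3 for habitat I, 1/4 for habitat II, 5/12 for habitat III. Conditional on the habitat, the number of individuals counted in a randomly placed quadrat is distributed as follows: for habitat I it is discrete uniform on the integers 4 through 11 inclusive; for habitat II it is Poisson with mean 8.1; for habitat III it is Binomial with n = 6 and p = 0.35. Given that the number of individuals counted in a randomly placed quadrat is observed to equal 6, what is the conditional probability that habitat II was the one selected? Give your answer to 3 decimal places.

0.412

Likelihoods P(X=6 | ·): I: 0.125; II: 0.119067; III: 0.00183827.
Posterior ∝ prior × likelihood. Numerator for II: 0.25·0.119067 = 0.0297668.
Normalizing constant: 0.333333·0.125 + 0.25·0.119067 + 0.416667·0.00183827 = 0.0721994.
P(II | observation) = 0.0297668 / 0.0721994 = 0.412286.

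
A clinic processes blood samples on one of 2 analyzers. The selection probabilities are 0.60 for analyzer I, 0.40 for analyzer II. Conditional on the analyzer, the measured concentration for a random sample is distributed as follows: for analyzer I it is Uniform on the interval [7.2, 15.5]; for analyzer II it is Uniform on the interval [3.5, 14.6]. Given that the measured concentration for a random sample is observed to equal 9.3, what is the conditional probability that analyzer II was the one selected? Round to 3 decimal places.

0.333

Likelihoods f(9.3 | ·): I: 0.120482; II: 0.0900901.
Posterior ∝ prior × likelihood. Numerator for II: 0.4·0.0900901 = 0.036036.
Normalizing constant: 0.6·0.120482 + 0.4·0.0900901 = 0.108325.
P(II | observation) = 0.036036 / 0.108325 = 0.332665.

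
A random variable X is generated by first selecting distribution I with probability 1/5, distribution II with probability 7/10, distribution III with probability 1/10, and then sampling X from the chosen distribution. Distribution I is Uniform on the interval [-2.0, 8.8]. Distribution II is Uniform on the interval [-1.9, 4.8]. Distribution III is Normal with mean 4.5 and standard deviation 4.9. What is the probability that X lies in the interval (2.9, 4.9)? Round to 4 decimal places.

0.2516

Conditional on each component, P(2.9 < X < 4.9): I: 0.185185; II: 0.283582; III: 0.160519.
By total probability, P(2.9 < X < 4.9) = 0.2·0.185185 + 0.7·0.283582 + 0.1·0.160519 = 0.251596.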